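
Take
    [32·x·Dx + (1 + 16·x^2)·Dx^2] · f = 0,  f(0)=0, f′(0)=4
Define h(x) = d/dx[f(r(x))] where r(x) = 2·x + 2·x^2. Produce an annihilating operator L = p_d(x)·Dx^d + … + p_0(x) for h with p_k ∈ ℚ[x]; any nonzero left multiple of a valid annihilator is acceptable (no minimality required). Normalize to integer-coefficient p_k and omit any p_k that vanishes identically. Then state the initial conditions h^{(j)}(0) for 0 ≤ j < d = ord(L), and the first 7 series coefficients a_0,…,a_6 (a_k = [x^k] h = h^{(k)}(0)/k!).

f: a_k = 0, 4, 0, -64/3, 0, 1024/5, 0, …
h₀=f(r): pull back L_f along r ⇒ L₀.
Differentiate: ansatz ord ≤ ord L₀ ⇒ L.
L = (-2 + 128·x + 512·x^2 + 768·x^3 + 384·x^4) + (1 + 2·x + 64·x^2 + 256·x^3 + 320·x^4 + 128·x^5)·Dx  (order 1).
h: a_k = 8, 16, -512, -2048, 30208, 195584, -1638400, …
ICs: h(0) = 8.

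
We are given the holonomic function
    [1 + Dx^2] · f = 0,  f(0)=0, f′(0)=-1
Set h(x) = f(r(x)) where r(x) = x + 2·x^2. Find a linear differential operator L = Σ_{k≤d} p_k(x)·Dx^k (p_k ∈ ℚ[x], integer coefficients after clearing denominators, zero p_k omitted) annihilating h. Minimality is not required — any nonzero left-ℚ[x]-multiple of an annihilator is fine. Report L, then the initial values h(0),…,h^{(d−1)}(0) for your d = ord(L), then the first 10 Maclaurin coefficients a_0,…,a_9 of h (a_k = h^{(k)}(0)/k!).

L = (1 + 12·x + 48·x^2 + 64·x^3) - 4·Dx + (1 + 4·x)·Dx^2  (order 2).
h: a_k = 0, -1, -2, 1/6, 1, 239/120, 5/4, -1679/5040, -239/360, -235873/362880, …
ICs: h(0) = 0, h′(0) = -1.

f: a_k = 0, -1, 0, 1/6, 0, -1/120, 0, 1/5040, 0, -1/362880, …
L₀ from L_f via x↦r, Dx↦r'^{-1}Dx.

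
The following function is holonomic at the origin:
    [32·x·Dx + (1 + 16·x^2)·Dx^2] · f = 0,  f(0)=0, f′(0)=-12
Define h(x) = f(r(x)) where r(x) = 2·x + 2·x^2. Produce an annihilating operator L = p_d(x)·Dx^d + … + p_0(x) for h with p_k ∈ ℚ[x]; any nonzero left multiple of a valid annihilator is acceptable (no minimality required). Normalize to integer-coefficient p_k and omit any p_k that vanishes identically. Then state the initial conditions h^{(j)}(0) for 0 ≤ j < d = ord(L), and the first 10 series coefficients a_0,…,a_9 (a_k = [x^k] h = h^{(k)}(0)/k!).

L = (-2 + 128·x + 512·x^2 + 768·x^3 + 384·x^4)·Dx + (1 + 2·x + 64·x^2 + 256·x^3 + 320·x^4 + 128·x^5)·Dx^2  (order 2).
h: a_k = 0, -24, -24, 512, 1536, -90624/5, -97792, 4915200/7, 6094848, -77889536/3, …
ICs: h(0) = 0, h′(0) = -24.

f: a_k = 0, -12, 0, 64, 0, -3072/5, 0, 49152/7, 0, -262144/3, …
Change of var in L_f (x↦r) gives L₀.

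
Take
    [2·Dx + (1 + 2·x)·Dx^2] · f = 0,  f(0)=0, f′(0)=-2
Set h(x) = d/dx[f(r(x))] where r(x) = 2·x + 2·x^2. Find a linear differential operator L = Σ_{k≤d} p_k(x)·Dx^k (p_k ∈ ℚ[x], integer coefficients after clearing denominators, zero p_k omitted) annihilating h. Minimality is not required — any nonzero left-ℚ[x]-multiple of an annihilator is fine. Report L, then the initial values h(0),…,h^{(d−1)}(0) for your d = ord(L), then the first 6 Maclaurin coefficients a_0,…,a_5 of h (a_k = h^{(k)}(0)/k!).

L = 2 + (1 + 2·x)·Dx  (order 1).
h: a_k = -4, 8, -16, 32, -64, 128, …
ICs: h(0) = -4.

f: a_k = 0, -2, 2, -8/3, 4, -32/5, …
f∘r: x↦r, Dx↦Dx/r' in L_f ⇒ L₀.
Differentiate: ansatz ord ≤ ord L₀ ⇒ L.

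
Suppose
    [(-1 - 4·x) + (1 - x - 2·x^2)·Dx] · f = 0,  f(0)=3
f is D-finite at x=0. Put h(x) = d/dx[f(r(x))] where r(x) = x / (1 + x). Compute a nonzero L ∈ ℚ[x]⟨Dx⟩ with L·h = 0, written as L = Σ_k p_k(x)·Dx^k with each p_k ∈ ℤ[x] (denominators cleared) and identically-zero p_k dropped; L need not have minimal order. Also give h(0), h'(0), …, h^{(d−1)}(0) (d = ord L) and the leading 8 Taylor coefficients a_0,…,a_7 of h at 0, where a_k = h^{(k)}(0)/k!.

f: a_k = 3, 3, 9, 15, 33, 63, 129, 255, …
Substitute x→r, Dx→(1/r')Dx; clear ⇒ L₀.
Differentiate: ansatz ord ≤ ord L₀ ⇒ L.
L = (4 + 12·x + 36·x^2 + 20·x^3) + (-1 - 7·x - 9·x^2 + 7·x^3 + 10·x^4)·Dx  (order 1).
h: a_k = 3, 12, 0, 48, -60, 216, -420, 1056, …
ICs: h(0) = 3.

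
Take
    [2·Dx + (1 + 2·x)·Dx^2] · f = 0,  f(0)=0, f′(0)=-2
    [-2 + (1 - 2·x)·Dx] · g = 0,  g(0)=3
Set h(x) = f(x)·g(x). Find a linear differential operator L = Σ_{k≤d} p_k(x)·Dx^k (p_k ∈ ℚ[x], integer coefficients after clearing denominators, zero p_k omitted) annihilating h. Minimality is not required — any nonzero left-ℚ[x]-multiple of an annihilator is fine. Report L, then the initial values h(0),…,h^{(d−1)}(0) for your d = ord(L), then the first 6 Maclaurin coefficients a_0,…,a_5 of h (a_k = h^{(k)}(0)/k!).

f: a_k = 0, -2, 2, -8/3, 4, -32/5, …
g: a_k = 3, 6, 12, 24, 48, 96, …
f·g: L₀ = L_f ⊗_s L_g, ord ≤ 2·1.
L = 4 + (2 + 12·x)·Dx + (-1 + 4·x^2)·Dx^2  (order 2).
h: a_k = 0, -6, -6, -20, -28, -376/5, …
ICs: h(0) = 0, h′(0) = -6.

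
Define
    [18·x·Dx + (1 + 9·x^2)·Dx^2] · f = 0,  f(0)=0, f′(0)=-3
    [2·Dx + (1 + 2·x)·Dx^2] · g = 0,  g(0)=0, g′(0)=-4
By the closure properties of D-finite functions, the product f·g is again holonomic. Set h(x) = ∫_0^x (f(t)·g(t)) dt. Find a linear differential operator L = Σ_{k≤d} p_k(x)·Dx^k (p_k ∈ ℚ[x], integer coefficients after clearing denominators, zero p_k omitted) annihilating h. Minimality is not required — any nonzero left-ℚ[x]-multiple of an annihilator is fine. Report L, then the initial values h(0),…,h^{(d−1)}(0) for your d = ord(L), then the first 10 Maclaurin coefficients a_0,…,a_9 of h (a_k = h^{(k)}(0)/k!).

L = (792 + 3024·x + 22680·x^2 + 102384·x^3 + 174960·x^4 + 151632·x^5 + 104976·x^7)·Dx^2 + (332 + 4752·x + 28908·x^2 + 127008·x^3 + 351216·x^4 + 542376·x^5 + 408240·x^6 + 157464·x^7 + 367416·x^8)·Dx^3 + (44 + 916·x + 6696·x^2 + 27252·x^3 + 85860·x^4 + 193428·x^5 + 279936·x^6 + 224532·x^7 + 157464·x^8 + 209952·x^9)·Dx^4 + (10 + 76·x + 418·x^2 + 1728·x^3 + 5391·x^4 + 12960·x^5 + 24948·x^6 + 34992·x^7 + 29889·x^8 + 26244·x^9 + 26244·x^10)·Dx^5  (order 5).
h: a_k = 0, 0, 0, 4, -3, -4, 2, 132/5, -233/10, -332/3, …
ICs: h(0) = 0, h′(0) = 0, h′′(0) = 0, h′′′(0) = 24, h′′′′(0) = -72.

f: a_k = 0, -3, 0, 9, 0, -243/5, 0, 2187/7, 0, -2187, …
g: a_k = 0, -4, 4, -16/3, 8, -64/5, 64/3, -256/7, 64, -1024/9, …
f·g: L₀ = L_f ⊗_s L_g, ord ≤ 2·2.
∫: right-multiply L₀ by Dx.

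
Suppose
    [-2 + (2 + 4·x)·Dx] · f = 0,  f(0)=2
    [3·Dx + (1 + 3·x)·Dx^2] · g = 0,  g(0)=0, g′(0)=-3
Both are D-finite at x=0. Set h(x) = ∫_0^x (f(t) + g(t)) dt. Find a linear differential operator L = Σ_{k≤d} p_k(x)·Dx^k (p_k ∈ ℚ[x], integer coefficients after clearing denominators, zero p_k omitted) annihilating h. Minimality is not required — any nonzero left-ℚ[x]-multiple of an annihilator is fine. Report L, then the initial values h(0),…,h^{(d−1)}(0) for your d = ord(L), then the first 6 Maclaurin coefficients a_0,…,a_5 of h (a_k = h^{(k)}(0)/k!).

L = (9 + 9·x)·Dx^2 + (15 + 54·x + 45·x^2)·Dx^3 + (2 + 13·x + 27·x^2 + 18·x^3)·Dx^4  (order 4).
h: a_k = 0, 2, -1/2, 7/6, -2, 19/5, …
ICs: h(0) = 0, h′(0) = 2, h′′(0) = -1, h′′′(0) = 7.

f: a_k = 2, 2, -1, 1, -5/4, 7/4, …
g: a_k = 0, -3, 9/2, -9, 81/4, -243/5, …
h₀=f+g: left-lcm gives L₀, ord ≤ 3.
h=∫₀ˣh₀: take L = L₀·Dx.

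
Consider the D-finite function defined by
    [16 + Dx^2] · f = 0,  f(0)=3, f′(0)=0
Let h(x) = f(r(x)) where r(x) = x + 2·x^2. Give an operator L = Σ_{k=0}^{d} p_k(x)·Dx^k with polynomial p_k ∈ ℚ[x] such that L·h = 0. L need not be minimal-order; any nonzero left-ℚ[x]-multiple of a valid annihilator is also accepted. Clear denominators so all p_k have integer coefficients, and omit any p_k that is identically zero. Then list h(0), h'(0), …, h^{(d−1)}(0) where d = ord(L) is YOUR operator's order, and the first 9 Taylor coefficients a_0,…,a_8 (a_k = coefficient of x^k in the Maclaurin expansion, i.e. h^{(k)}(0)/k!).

L = (16 + 192·x + 768·x^2 + 1024·x^3) - 4·Dx + (1 + 4·x)·Dx^2  (order 2).
h: a_k = 3, 0, -24, -96, -64, 256, 11264/15, 4096/5, -53248/105, …
ICs: h(0) = 3, h′(0) = 0.

f: a_k = 3, 0, -24, 0, 32, 0, -256/15, 0, 512/105, …
Substitute x→r, Dx→(1/r')Dx; clear ⇒ L₀.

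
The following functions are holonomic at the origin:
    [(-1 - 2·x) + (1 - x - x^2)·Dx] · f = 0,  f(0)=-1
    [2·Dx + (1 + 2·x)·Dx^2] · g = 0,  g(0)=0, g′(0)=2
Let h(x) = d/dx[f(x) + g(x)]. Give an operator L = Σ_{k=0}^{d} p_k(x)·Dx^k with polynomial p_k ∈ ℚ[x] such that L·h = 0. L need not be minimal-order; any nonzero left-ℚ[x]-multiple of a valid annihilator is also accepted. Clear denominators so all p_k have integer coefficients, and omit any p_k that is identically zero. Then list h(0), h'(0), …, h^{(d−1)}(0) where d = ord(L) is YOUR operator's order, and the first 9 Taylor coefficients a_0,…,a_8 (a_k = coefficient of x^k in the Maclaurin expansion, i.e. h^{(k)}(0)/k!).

L = (34 + 92·x + 116·x^2 + 48·x^3 + 24·x^4) + (5 + 60·x + 170·x^2 + 180·x^3 + 100·x^4 + 40·x^5)·Dx + (-3 - 11·x - 5·x^2 + 20·x^3 + 30·x^4 + 24·x^5 + 8·x^6)·Dx^2  (order 2).
h: a_k = 1, -8, -1, -36, -8, -142, -19, -528, 17, …
ICs: h(0) = 1, h′(0) = -8.

f: a_k = -1, -1, -2, -3, -5, -8, -13, -21, -34, …
g: a_k = 0, 2, -2, 8/3, -4, 32/5, -32/3, 128/7, -32, …
f+g: L₀ = lclm(L_f,L_g), ord ≤ 1+2.
Differentiate: ansatz ord ≤ ord L₀ ⇒ L.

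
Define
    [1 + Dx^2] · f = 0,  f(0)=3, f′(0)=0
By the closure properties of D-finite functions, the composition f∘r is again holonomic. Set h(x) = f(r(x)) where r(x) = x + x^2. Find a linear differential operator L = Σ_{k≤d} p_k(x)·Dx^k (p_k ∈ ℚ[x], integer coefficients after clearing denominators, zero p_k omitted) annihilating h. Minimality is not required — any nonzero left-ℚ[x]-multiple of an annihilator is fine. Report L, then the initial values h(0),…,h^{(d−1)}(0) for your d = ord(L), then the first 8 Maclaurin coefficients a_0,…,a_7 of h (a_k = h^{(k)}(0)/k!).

L = (1 + 6·x + 12·x^2 + 8·x^3) - 2·Dx + (1 + 2·x)·Dx^2  (order 2).
h: a_k = 3, 0, -3/2, -3, -11/8, 1/2, 179/240, 19/40, …
ICs: h(0) = 3, h′(0) = 0.

f: a_k = 3, 0, -3/2, 0, 1/8, 0, -1/240, 0, …
Substitute x→r, Dx→(1/r')Dx; clear ⇒ L₀.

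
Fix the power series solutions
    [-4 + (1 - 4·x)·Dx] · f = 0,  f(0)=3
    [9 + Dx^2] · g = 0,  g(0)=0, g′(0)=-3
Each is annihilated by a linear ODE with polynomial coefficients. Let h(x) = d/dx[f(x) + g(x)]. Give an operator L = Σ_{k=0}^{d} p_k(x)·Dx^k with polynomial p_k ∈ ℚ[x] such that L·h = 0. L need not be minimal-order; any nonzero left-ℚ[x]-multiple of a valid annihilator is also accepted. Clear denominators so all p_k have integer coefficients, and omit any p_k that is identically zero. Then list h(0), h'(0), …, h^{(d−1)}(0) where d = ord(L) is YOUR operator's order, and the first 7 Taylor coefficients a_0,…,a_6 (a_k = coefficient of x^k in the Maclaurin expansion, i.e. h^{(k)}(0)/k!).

L = (4824 - 1728·x + 3456·x^2) + (-315 + 1476·x - 1296·x^2 + 1728·x^3)·Dx + (536 - 192·x + 384·x^2)·Dx^2 + (-35 + 164·x - 144·x^2 + 192·x^3)·Dx^3  (order 3).
h: a_k = 9, 96, 1179/2, 3072, 122799/8, 73728, 27525363/80, …
ICs: h(0) = 9, h′(0) = 96, h′′(0) = 1179.

f: a_k = 3, 12, 48, 192, 768, 3072, 12288, …
g: a_k = 0, -3, 0, 9/2, 0, -81/40, 0, …
h₀=f+g: left-lcm gives L₀, ord ≤ 3.
Differentiate: ansatz ord ≤ ord L₀ ⇒ L.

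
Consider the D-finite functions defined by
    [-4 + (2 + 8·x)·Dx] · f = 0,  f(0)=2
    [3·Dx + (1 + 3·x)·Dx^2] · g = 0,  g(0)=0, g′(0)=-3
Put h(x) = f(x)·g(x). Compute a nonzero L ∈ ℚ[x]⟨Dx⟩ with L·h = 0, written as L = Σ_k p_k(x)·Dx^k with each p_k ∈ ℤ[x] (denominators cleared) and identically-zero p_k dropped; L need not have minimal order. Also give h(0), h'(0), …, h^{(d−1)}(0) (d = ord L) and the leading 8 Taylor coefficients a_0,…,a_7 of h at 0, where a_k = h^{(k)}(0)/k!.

L = (6 + 12·x) + (-1 - 4·x)·Dx + (1 + 11·x + 40·x^2 + 48·x^3)·Dx^2  (order 2).
h: a_k = 0, -6, -3, 12, -75/2, 579/5, -1812/5, 40374/35, …
ICs: h(0) = 0, h′(0) = -6.

f: a_k = 2, 4, -4, 8, -20, 56, -168, 528, …
g: a_k = 0, -3, 9/2, -9, 81/4, -243/5, 243/2, -2187/7, …
h₀=f·g: eliminate ⇒ L₀, order ≤ 1·2.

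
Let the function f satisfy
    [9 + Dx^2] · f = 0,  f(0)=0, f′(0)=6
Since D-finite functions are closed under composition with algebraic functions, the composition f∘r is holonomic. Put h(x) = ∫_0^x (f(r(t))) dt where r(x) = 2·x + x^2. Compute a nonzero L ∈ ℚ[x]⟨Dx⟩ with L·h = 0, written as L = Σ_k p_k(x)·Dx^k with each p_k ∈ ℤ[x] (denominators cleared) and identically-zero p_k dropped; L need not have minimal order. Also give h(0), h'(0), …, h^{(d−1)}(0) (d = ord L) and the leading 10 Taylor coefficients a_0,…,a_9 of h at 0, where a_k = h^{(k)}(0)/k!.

f: a_k = 0, 6, 0, -9, 0, 81/20, 0, -243/280, 0, 243/2240, …
h₀=f(r): pull back L_f along r ⇒ L₀.
h=∫h₀ ⇒ L = L₀·Dx.
L = (36 + 108·x + 108·x^2 + 36·x^3)·Dx - Dx^2 + (1 + x)·Dx^3  (order 3).
h: a_k = 0, 0, 6, 2, -18, -108/5, 63/5, 45, 1863/70, -126/5, …
ICs: h(0) = 0, h′(0) = 0, h′′(0) = 12.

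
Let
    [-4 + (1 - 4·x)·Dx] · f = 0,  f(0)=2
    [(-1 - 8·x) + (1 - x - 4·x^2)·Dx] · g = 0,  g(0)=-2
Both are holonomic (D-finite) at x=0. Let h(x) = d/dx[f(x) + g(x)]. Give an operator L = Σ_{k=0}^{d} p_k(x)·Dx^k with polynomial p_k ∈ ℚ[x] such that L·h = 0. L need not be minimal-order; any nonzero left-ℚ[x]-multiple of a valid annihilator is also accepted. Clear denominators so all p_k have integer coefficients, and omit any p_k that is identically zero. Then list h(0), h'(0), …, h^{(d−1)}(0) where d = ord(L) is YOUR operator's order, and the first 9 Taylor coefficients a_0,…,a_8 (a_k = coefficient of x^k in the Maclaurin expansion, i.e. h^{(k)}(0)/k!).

L = (264 - 384·x + 6912·x^2 - 6144·x^3 + 6144·x^4) + (-21 - 264·x - 96·x^2 + 4608·x^3 - 5376·x^4 + 6144·x^5)·Dx + (-1 + 41·x - 228·x^2 + 288·x^3 + 256·x^4 - 768·x^5 + 1024·x^6)·Dx^2  (order 2).
h: a_k = 6, 44, 330, 1816, 9590, 46980, 223202, 1029936, 4665870, …
ICs: h(0) = 6, h′(0) = 44.

f: a_k = 2, 8, 32, 128, 512, 2048, 8192, 32768, 131072, …
g: a_k = -2, -2, -10, -18, -58, -130, -362, -882, -2330, …
h₀=f+g: left-lcm gives L₀, ord ≤ 2.
h₀' ⇒ L via d/dx closure of L₀.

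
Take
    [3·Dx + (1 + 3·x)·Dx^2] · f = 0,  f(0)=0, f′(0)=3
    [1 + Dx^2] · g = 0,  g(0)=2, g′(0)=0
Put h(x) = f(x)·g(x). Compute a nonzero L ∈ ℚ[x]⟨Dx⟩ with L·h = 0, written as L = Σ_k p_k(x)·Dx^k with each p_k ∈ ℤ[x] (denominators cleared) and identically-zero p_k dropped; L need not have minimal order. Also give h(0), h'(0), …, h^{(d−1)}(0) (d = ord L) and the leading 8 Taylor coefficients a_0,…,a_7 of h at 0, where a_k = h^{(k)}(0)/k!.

f: a_k = 0, 3, -9/2, 9, -81/4, 243/5, -243/2, 2187/7, …
g: a_k = 2, 0, -1, 0, 1/12, 0, -1/360, 0, …
Product ⇒ symmetric product L₀, ord ≤ 4.
L = (-203 - 222·x - 189·x^2 + 432·x^3 + 324·x^4) + (-84 - 108·x + 648·x^2 + 648·x^3)·Dx + (-208 - 228·x - 54·x^2 + 864·x^3 + 648·x^4)·Dx^2 + (-84 - 108·x + 648·x^2 + 648·x^3)·Dx^3 + (-5 - 6·x + 135·x^2 + 432·x^3 + 324·x^4)·Dx^4  (order 4).
h: a_k = 0, 6, -9, 15, -36, 1769/20, -1785/8, 484679/840, …
ICs: h(0) = 0, h′(0) = 6, h′′(0) = -18, h′′′(0) = 90.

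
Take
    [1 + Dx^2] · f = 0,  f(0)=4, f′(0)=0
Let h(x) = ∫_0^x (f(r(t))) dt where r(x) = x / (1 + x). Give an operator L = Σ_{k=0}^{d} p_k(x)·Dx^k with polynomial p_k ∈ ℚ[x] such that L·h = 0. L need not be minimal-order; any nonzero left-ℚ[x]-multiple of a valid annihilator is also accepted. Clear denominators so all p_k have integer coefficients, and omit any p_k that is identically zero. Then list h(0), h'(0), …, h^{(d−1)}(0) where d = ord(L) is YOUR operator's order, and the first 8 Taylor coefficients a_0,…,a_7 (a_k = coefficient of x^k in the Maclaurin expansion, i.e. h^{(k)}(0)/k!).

L = Dx + (2 + 6·x + 6·x^2 + 2·x^3)·Dx^2 + (1 + 4·x + 6·x^2 + 4·x^3 + x^4)·Dx^3  (order 3).
h: a_k = 0, 4, 0, -2/3, 1, -7/6, 11/9, -1501/1260, …
ICs: h(0) = 0, h′(0) = 4, h′′(0) = 0.

f: a_k = 4, 0, -2, 0, 1/6, 0, -1/180, 0, …
Change of var in L_f (x↦r) gives L₀.
∫: right-multiply L₀ by Dx.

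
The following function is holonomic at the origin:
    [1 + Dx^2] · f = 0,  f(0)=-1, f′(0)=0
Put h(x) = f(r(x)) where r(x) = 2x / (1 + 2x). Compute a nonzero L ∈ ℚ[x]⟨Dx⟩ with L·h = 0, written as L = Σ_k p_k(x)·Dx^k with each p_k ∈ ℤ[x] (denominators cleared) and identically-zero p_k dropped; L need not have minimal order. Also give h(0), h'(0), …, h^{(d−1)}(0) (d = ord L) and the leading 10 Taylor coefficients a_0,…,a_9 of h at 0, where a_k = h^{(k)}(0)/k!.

L = 4 + (4 + 24·x + 48·x^2 + 32·x^3)·Dx + (1 + 8·x + 24·x^2 + 32·x^3 + 16·x^4)·Dx^2  (order 2).
h: a_k = -1, 0, 2, -8, 70/3, -176/3, 6004/45, -1392/5, 33398/63, -281312/315, …
ICs: h(0) = -1, h′(0) = 0.

f: a_k = -1, 0, 1/2, 0, -1/24, 0, 1/720, 0, -1/40320, 0, …
Change of var in L_f (x↦r) gives L₀.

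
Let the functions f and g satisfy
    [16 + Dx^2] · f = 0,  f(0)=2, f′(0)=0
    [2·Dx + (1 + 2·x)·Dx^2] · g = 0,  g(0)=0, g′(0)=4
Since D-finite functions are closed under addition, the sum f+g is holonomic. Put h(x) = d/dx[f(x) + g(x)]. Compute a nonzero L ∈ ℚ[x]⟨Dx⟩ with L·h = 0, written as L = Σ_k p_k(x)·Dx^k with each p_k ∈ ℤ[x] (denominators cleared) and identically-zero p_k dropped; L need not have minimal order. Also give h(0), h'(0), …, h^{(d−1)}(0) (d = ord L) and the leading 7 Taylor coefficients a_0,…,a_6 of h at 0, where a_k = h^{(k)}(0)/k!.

L = (160 + 256·x + 256·x^2) + (48 + 224·x + 384·x^2 + 256·x^3)·Dx + (10 + 16·x + 16·x^2)·Dx^2 + (3 + 14·x + 24·x^2 + 16·x^3)·Dx^3  (order 3).
h: a_k = 4, -40, 16, 160/3, 64, -2944/15, 256, …
ICs: h(0) = 4, h′(0) = -40, h′′(0) = 32.

f: a_k = 2, 0, -16, 0, 64/3, 0, -512/45, …
g: a_k = 0, 4, -4, 16/3, -8, 64/5, -64/3, …
L₀ := lclm(L_f,L_g); ord L₀ ≤ 2+2.
Differentiate: ansatz ord ≤ ord L₀ ⇒ L.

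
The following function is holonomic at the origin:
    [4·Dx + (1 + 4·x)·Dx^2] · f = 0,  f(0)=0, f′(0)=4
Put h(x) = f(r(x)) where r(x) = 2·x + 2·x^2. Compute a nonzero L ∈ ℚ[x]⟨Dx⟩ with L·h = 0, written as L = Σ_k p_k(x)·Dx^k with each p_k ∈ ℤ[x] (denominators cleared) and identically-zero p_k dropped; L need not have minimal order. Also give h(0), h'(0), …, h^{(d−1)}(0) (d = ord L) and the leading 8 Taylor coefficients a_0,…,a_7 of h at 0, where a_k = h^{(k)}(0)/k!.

f: a_k = 0, 4, -8, 64/3, -64, 1024/5, -2048/3, 16384/7, …
f∘r: x↦r, Dx↦Dx/r' in L_f ⇒ L₀.
L = (6 + 16·x + 16·x^2)·Dx + (1 + 10·x + 24·x^2 + 16·x^3)·Dx^2  (order 2).
h: a_k = 0, 8, -24, 320/3, -544, 14848/5, -16896, 692224/7, …
ICs: h(0) = 0, h′(0) = 8.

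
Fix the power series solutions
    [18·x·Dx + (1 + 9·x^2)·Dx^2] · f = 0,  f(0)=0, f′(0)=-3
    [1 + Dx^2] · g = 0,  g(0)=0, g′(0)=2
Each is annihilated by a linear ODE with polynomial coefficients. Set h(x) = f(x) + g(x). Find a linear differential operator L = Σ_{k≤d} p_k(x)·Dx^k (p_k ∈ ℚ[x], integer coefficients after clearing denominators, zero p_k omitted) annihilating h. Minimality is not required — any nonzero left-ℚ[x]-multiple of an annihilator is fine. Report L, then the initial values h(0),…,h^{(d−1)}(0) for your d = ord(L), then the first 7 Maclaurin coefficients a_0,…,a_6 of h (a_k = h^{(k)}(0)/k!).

f: a_k = 0, -3, 0, 9, 0, -243/5, 0, …
g: a_k = 0, 2, 0, -1/3, 0, 1/60, 0, …
f+g: L₀ = lclm(L_f,L_g), ord ≤ 2+2.
L = (-1926·x + 17820·x^3 + 1458·x^5)·Dx + (-17 + 351·x^2 + 4617·x^4 + 729·x^6)·Dx^2 + (-1926·x + 17820·x^3 + 1458·x^5)·Dx^3 + (-17 + 351·x^2 + 4617·x^4 + 729·x^6)·Dx^4  (order 4).
h: a_k = 0, -1, 0, 26/3, 0, -583/12, 0, …
ICs: h(0) = 0, h′(0) = -1, h′′(0) = 0, h′′′(0) = 52.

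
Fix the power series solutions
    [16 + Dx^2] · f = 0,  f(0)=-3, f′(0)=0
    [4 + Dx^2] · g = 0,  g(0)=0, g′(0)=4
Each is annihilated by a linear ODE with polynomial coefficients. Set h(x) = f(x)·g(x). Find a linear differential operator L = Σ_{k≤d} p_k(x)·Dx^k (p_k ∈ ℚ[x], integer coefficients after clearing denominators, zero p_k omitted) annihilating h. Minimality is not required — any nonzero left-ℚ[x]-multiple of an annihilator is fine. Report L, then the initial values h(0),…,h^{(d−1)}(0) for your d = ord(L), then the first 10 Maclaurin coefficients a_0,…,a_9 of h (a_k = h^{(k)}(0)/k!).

f: a_k = -3, 0, 24, 0, -32, 0, 256/15, 0, -512/105, 0, …
g: a_k = 0, 4, 0, -8/3, 0, 8/15, 0, -16/315, 0, 8/2835, …
L₀ := L_f ⊗_s L_g (sym. prod.), ord ≤ 4.
L = 144 + 40·Dx^2 + Dx^4  (order 4).
h: a_k = 0, -12, 0, 104, 0, -968/5, 0, 17488/105, 0, -78728/945, …
ICs: h(0) = 0, h′(0) = -12, h′′(0) = 0, h′′′(0) = 624.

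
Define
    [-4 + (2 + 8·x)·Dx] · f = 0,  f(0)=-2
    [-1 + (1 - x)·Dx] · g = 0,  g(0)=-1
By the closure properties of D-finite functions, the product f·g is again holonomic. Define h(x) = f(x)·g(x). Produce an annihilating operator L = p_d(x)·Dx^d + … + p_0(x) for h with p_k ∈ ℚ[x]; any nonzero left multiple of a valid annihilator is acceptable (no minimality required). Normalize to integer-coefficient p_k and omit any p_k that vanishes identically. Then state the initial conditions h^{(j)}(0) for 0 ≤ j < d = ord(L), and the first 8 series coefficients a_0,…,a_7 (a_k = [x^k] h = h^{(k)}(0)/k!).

L = (3 + 2·x) + (-1 - 3·x + 4·x^2)·Dx  (order 1).
h: a_k = 2, 6, 2, 10, -10, 46, -122, 406, …
ICs: h(0) = 2.

f: a_k = -2, -4, 4, -8, 20, -56, 168, -528, …
g: a_k = -1, -1, -1, -1, -1, -1, -1, -1, …
Sym-product of L_f,L_g gives L₀ (≤ ord 1).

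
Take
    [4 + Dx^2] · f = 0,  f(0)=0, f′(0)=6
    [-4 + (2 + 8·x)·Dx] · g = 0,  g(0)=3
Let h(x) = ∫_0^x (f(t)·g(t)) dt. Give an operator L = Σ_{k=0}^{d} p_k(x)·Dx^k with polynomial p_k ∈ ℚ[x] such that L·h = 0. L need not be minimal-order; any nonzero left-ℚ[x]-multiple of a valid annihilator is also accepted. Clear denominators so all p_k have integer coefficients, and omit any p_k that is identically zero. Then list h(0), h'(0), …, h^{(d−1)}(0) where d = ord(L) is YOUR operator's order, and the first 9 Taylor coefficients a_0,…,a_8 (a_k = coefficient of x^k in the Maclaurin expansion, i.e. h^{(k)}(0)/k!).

f: a_k = 0, 6, 0, -4, 0, 4/5, 0, -8/105, 0, …
g: a_k = 3, 6, -6, 12, -30, 84, -252, 792, -2574, …
Product ⇒ symmetric product L₀, ord ≤ 2.
∫: right-multiply L₀ by Dx.
L = (16 + 32·x + 64·x^2)·Dx + (-4 - 16·x)·Dx^2 + (1 + 8·x + 16·x^2)·Dx^3  (order 3).
h: a_k = 0, 0, 9, 12, -12, 48/5, -128/5, 2304/35, -6112/35, …
ICs: h(0) = 0, h′(0) = 0, h′′(0) = 18.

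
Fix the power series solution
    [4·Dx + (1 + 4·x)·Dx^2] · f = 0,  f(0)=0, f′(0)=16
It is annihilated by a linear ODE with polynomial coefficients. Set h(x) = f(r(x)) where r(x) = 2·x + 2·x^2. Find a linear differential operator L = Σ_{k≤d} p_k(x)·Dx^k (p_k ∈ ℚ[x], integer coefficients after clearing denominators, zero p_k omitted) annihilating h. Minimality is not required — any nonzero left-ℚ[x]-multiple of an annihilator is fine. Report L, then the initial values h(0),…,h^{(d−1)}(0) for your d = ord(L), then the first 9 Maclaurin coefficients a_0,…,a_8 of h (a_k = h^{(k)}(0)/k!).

f: a_k = 0, 16, -32, 256/3, -256, 4096/5, -8192/3, 65536/7, -32768, …
Change of var in L_f (x↦r) gives L₀.
L = (6 + 16·x + 16·x^2)·Dx + (1 + 10·x + 24·x^2 + 16·x^3)·Dx^2  (order 2).
h: a_k = 0, 32, -96, 1280/3, -2176, 59392/5, -67584, 2768896/7, -2363392, …
ICs: h(0) = 0, h′(0) = 32.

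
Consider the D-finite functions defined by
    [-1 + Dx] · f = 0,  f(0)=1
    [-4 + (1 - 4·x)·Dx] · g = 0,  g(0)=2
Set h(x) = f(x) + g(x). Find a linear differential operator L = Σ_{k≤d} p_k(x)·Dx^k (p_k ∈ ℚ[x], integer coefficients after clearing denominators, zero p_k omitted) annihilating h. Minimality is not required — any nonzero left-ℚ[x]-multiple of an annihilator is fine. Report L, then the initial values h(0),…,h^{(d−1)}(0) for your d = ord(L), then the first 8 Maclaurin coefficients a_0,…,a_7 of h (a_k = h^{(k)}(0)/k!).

f: a_k = 1, 1, 1/2, 1/6, 1/24, 1/120, 1/720, 1/5040, …
g: a_k = 2, 8, 32, 128, 512, 2048, 8192, 32768, …
Weyl lclm of L_f,L_g ⇒ L₀ (ord ≤ 2).
L = (28 + 16·x) + (-31 - 8·x + 16·x^2)·Dx + (3 - 8·x - 16·x^2)·Dx^2  (order 2).
h: a_k = 3, 9, 65/2, 769/6, 12289/24, 245761/120, 5898241/720, 165150721/5040, …
ICs: h(0) = 3, h′(0) = 9.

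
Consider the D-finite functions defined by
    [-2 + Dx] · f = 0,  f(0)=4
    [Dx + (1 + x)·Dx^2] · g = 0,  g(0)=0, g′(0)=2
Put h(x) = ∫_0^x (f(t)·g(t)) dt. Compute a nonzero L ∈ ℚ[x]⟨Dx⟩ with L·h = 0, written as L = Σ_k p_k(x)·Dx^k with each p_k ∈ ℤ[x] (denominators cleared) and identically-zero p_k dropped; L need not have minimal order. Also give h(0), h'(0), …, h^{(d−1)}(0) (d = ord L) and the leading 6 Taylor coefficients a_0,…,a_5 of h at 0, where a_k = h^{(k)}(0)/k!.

L = (2 + 4·x)·Dx + (-3 - 4·x)·Dx^2 + (1 + x)·Dx^3  (order 3).
h: a_k = 0, 0, 4, 4, 8/3, 6/5, …
ICs: h(0) = 0, h′(0) = 0, h′′(0) = 8.

f: a_k = 4, 8, 8, 16/3, 8/3, 16/15, …
g: a_k = 0, 2, -1, 2/3, -1/2, 2/5, …
Product ⇒ symmetric product L₀, ord ≤ 2.
h=∫h₀ ⇒ L = L₀·Dx.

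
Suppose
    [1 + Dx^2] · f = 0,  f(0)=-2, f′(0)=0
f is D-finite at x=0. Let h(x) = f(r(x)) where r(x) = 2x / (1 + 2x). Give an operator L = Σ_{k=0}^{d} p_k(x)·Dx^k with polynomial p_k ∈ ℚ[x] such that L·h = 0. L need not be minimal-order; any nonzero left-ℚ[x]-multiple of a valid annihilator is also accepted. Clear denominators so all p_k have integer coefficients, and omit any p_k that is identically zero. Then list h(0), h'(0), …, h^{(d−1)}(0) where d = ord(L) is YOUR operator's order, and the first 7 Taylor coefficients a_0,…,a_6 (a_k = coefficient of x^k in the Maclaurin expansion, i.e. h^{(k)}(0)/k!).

f: a_k = -2, 0, 1, 0, -1/12, 0, 1/360, …
Change of var in L_f (x↦r) gives L₀.
L = 4 + (4 + 24·x + 48·x^2 + 32·x^3)·Dx + (1 + 8·x + 24·x^2 + 32·x^3 + 16·x^4)·Dx^2  (order 2).
h: a_k = -2, 0, 4, -16, 140/3, -352/3, 12008/45, …
ICs: h(0) = -2, h′(0) = 0.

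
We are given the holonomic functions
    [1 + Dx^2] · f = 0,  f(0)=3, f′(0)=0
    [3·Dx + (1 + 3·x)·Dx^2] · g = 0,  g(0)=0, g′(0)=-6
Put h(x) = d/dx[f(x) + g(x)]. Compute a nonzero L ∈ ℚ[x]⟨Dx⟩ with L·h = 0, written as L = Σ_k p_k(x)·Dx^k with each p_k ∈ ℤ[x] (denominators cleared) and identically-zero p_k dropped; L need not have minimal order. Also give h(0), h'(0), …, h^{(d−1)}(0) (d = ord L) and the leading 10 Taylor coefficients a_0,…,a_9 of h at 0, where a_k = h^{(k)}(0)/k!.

L = (165 + 18·x + 27·x^2) + (19 + 63·x + 27·x^2 + 27·x^3)·Dx + (165 + 18·x + 27·x^2)·Dx^2 + (19 + 63·x + 27·x^2 + 27·x^3)·Dx^3  (order 3).
h: a_k = -6, 15, -54, 325/2, -486, 58319/40, -4374, 22044961/1680, -39366, 14285134079/120960, …
ICs: h(0) = -6, h′(0) = 15, h′′(0) = -108.

f: a_k = 3, 0, -3/2, 0, 1/8, 0, -1/240, 0, 1/13440, 0, …
g: a_k = 0, -6, 9, -18, 81/2, -486/5, 243, -4374/7, 6561/4, -4374, …
Weyl lclm of L_f,L_g ⇒ L₀ (ord ≤ 4).
Derive L from L₀ (diff closure).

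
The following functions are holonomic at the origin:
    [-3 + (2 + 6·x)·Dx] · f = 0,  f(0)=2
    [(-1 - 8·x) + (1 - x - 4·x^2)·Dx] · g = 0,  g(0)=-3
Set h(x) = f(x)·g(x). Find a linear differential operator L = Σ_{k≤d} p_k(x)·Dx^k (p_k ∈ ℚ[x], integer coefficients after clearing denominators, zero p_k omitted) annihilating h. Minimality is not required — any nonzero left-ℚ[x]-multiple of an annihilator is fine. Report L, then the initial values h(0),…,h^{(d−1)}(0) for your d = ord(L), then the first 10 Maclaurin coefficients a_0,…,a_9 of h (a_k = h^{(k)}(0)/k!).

L = (5 + 19·x + 36·x^2) + (-2 - 4·x + 14·x^2 + 24·x^3)·Dx  (order 1).
h: a_k = -6, -15, -129/4, -819/8, -13593/64, -84705/128, -727869/512, -4382811/1024, -154848201/16384, -912916245/32768, …
ICs: h(0) = -6.

f: a_k = 2, 3, -9/4, 27/8, -405/64, 1701/128, -15309/512, 72171/1024, -2814669/16384, 14073345/32768, …
g: a_k = -3, -3, -15, -27, -87, -195, -543, -1323, -3495, -8787, …
L₀ := L_f ⊗_s L_g (sym. prod.), ord ≤ 1.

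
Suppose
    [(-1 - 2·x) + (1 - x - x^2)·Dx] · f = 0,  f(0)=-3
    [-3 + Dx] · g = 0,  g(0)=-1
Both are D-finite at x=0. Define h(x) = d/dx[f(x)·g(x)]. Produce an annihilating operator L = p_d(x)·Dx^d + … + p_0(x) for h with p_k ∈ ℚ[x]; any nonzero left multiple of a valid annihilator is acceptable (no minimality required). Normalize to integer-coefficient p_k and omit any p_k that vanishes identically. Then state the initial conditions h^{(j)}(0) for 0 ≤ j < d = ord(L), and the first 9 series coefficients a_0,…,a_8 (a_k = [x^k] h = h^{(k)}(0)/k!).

L = (19 - 6·x - 21·x^2 + 6·x^3 + 9·x^4) + (-4 + 5·x + 6·x^2 - 4·x^3 - 3·x^4)·Dx  (order 1).
h: a_k = 12, 57, 162, 741/2, 1527/2, 59607/40, 56331/20, 2917443/560, 10621719/1120, …
ICs: h(0) = 12.

f: a_k = -3, -3, -6, -9, -15, -24, -39, -63, -102, …
g: a_k = -1, -3, -9/2, -9/2, -27/8, -81/40, -81/80, -243/560, -729/4480, …
h₀=f·g: eliminate ⇒ L₀, order ≤ 1·1.
h=h₀': d/dx-closure on L₀ ⇒ L.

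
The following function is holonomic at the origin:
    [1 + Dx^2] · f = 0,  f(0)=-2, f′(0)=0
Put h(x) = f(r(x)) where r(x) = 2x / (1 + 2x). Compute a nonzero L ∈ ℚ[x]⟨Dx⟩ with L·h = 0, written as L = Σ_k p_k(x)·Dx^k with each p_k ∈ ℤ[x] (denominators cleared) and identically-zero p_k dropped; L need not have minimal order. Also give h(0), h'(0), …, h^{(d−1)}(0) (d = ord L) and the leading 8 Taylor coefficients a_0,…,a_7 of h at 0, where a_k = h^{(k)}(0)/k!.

f: a_k = -2, 0, 1, 0, -1/12, 0, 1/360, 0, …
h₀=f(r): pull back L_f along r ⇒ L₀.
L = 4 + (4 + 24·x + 48·x^2 + 32·x^3)·Dx + (1 + 8·x + 24·x^2 + 32·x^3 + 16·x^4)·Dx^2  (order 2).
h: a_k = -2, 0, 4, -16, 140/3, -352/3, 12008/45, -2784/5, …
ICs: h(0) = -2, h′(0) = 0.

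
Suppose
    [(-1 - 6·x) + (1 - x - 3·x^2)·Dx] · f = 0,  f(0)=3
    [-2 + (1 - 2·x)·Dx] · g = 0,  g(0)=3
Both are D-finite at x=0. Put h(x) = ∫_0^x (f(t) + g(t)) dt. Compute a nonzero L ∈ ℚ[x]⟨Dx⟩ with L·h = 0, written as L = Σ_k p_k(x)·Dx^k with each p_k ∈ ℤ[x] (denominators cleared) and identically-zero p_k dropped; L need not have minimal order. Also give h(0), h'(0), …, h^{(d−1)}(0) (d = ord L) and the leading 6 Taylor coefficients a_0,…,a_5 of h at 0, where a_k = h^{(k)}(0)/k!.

L = (8 - 36·x + 108·x^2 - 72·x^3)·Dx + (-2·x - 54·x^2 + 192·x^3 - 144·x^4)·Dx^2 + (-1 + 9·x - 23·x^2 + 6·x^3 + 42·x^4 - 36·x^5)·Dx^3  (order 3).
h: a_k = 0, 6, 9/2, 8, 45/4, 21, …
ICs: h(0) = 0, h′(0) = 6, h′′(0) = 9.

f: a_k = 3, 3, 12, 21, 57, 120, …
g: a_k = 3, 6, 12, 24, 48, 96, …
Weyl lclm of L_f,L_g ⇒ L₀ (ord ≤ 2).
∫: right-multiply L₀ by Dx.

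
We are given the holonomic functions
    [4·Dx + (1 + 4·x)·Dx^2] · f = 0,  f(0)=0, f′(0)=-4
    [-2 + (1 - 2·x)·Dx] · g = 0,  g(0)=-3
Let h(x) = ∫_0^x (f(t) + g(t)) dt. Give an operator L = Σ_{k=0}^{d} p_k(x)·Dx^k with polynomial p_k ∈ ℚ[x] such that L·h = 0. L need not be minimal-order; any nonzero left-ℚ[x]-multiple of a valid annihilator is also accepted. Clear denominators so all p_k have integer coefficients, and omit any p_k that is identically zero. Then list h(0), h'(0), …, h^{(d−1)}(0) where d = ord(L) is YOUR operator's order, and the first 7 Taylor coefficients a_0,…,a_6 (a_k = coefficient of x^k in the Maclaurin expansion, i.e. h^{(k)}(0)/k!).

L = (-28 - 16·x)·Dx^2 + (1 - 40·x - 32·x^2)·Dx^3 + (1 + 3·x - 6·x^2 - 8·x^3)·Dx^4  (order 4).
h: a_k = 0, -3, -5, -4/3, -34/3, 16/5, -752/15, …
ICs: h(0) = 0, h′(0) = -3, h′′(0) = -10, h′′′(0) = -8.

f: a_k = 0, -4, 8, -64/3, 64, -1024/5, 2048/3, …
g: a_k = -3, -6, -12, -24, -48, -96, -192, …
Sum ⇒ L₀ = lclm(L_f,L_g) in ℚ(x)⟨Dx⟩.
h=∫₀ˣh₀: take L = L₀·Dx.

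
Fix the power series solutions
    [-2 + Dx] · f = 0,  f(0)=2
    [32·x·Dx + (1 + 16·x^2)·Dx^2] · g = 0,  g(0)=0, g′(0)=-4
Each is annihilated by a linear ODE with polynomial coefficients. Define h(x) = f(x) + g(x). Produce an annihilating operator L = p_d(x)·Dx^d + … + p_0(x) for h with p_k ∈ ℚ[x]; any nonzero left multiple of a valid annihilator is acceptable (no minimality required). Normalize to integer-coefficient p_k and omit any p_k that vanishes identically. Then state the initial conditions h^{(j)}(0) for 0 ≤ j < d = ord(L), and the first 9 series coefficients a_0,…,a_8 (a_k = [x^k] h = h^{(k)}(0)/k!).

f: a_k = 2, 4, 4, 8/3, 4/3, 8/15, 8/45, 16/315, 4/315, …
g: a_k = 0, -4, 0, 64/3, 0, -1024/5, 0, 16384/7, 0, …
Weyl lclm of L_f,L_g ⇒ L₀ (ord ≤ 3).
L = (32 - 64·x - 1536·x^2 - 1024·x^3)·Dx + (-18 + 704·x^2 - 512·x^4)·Dx^2 + (1 + 16·x + 32·x^2 + 256·x^3 + 256·x^4)·Dx^3  (order 3).
h: a_k = 2, 0, 4, 24, 4/3, -3064/15, 8/45, 105328/45, 4/315, …
ICs: h(0) = 2, h′(0) = 0, h′′(0) = 8.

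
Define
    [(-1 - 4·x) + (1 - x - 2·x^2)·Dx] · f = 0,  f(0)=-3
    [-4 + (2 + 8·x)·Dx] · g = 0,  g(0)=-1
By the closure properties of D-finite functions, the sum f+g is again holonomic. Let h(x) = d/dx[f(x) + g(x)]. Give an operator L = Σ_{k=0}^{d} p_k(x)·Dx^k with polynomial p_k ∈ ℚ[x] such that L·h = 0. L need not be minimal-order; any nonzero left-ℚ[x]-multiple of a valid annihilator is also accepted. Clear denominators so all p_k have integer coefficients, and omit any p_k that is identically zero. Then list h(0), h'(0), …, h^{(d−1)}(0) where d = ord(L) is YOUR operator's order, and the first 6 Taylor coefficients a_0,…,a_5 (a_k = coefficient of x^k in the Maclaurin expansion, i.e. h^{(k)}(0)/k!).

f: a_k = -3, -3, -9, -15, -33, -63, …
g: a_k = -1, -2, 2, -4, 10, -28, …
L₀ := lclm(L_f,L_g); ord L₀ ≤ 1+1.
h₀' ⇒ L via d/dx closure of L₀.
L = (-66 - 300·x - 720·x^2 - 480·x^3 - 480·x^4) + (-9 - 180·x - 954·x^2 - 1872·x^3 - 1800·x^4 - 1440·x^5)·Dx + (4 + 33·x + 69·x^2 - 28·x^3 - 228·x^4 - 480·x^5 - 320·x^6)·Dx^2  (order 2).
h: a_k = -5, -14, -57, -92, -455, -270, …
ICs: h(0) = -5, h′(0) = -14.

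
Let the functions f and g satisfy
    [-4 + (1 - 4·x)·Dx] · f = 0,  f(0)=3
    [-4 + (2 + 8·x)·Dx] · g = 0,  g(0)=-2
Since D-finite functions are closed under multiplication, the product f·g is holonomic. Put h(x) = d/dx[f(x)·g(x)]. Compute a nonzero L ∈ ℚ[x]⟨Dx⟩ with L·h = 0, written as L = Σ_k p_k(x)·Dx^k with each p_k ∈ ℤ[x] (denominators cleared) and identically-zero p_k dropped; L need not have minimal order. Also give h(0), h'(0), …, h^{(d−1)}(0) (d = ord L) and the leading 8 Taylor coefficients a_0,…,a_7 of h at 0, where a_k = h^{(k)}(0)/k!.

L = (22 + 144·x + 96·x^2) + (-3 - 4·x + 48·x^2 + 64·x^3)·Dx  (order 1).
h: a_k = -36, -264, -1656, -8592, -43800, -207216, -978096, -4430112, …
ICs: h(0) = -36.

f: a_k = 3, 12, 48, 192, 768, 3072, 12288, 49152, …
g: a_k = -2, -4, 4, -8, 20, -56, 168, -528, …
L₀ := L_f ⊗_s L_g (sym. prod.), ord ≤ 1.
h=h₀': d/dx-closure on L₀ ⇒ L.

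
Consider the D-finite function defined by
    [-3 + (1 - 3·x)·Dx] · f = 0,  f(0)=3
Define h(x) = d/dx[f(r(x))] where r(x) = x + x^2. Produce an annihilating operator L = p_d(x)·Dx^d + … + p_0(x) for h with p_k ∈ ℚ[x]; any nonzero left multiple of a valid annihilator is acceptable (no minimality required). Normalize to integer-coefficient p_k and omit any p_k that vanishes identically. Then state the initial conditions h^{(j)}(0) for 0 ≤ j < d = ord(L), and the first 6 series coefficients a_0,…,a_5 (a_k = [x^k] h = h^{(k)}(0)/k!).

L = (8 + 18·x + 18·x^2) + (-1 + x + 9·x^2 + 6·x^3)·Dx  (order 1).
h: a_k = 9, 72, 405, 2052, 9720, 44226, …
ICs: h(0) = 9.

f: a_k = 3, 9, 27, 81, 243, 729, …
Change of var in L_f (x↦r) gives L₀.
h=h₀': d/dx-closure on L₀ ⇒ L.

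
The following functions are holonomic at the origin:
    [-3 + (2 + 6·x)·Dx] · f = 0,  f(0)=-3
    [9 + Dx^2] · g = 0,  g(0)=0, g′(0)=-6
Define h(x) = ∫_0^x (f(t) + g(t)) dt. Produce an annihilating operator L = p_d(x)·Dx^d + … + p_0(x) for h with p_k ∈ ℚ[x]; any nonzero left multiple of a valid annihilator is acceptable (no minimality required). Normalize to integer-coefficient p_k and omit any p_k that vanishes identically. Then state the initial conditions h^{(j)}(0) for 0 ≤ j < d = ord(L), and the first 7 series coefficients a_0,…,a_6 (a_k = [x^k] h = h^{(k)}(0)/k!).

L = (-63 - 216·x - 324·x^2)·Dx + (18 + 198·x + 648·x^2 + 648·x^3)·Dx^2 + (-7 - 24·x - 36·x^2)·Dx^3 + (2 + 22·x + 72·x^2 + 72·x^3)·Dx^4  (order 4).
h: a_k = 0, -3, -21/4, 9/8, 63/64, 243/128, -10233/2560, …
ICs: h(0) = 0, h′(0) = -3, h′′(0) = -21/2, h′′′(0) = 27/4.

f: a_k = -3, -9/2, 27/8, -81/16, 1215/128, -5103/256, 45927/1024, …
g: a_k = 0, -6, 0, 9, 0, -81/20, 0, …
h₀=f+g: left-lcm gives L₀, ord ≤ 3.
h=∫h₀ ⇒ L = L₀·Dx.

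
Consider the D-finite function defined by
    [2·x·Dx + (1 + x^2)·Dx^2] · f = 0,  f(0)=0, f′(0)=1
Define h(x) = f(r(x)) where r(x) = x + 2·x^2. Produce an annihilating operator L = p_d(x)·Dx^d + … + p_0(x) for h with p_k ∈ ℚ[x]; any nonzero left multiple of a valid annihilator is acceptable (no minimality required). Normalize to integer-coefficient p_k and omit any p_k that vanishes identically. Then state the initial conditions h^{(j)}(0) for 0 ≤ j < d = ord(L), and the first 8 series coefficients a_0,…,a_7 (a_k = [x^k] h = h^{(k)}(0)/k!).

f: a_k = 0, 1, 0, -1/3, 0, 1/5, 0, -1/7, …
f∘r: x↦r, Dx↦Dx/r' in L_f ⇒ L₀.
L = (-4 + 2·x + 16·x^2 + 48·x^3 + 48·x^4)·Dx + (1 + 4·x + x^2 + 8·x^3 + 20·x^4 + 16·x^5)·Dx^2  (order 2).
h: a_k = 0, 1, 2, -1/3, -2, -19/5, -2/3, 55/7, …
ICs: h(0) = 0, h′(0) = 1.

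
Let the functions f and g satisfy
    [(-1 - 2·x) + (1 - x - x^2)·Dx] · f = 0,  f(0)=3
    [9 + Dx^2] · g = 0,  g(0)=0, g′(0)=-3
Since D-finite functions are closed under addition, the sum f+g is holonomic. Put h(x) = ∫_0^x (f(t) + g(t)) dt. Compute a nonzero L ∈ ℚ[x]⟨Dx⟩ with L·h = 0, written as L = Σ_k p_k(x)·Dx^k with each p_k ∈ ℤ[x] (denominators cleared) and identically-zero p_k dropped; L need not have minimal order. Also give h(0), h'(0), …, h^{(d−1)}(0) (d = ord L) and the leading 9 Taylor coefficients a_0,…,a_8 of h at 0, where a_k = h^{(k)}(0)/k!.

L = (243 + 432·x - 81·x^2 + 216·x^3 + 405·x^4 + 162·x^5)·Dx + (-117 + 225·x + 36·x^2 - 297·x^3 + 54·x^4 + 243·x^5 + 81·x^6)·Dx^2 + (27 + 48·x - 9·x^2 + 24·x^3 + 45·x^4 + 18·x^5)·Dx^3 + (-13 + 25·x + 4·x^2 - 33·x^3 + 6·x^4 + 27·x^5 + 9·x^6)·Dx^4  (order 4).
h: a_k = 0, 3, 0, 2, 27/8, 3, 293/80, 39/7, 35523/4480, …
ICs: h(0) = 0, h′(0) = 3, h′′(0) = 0, h′′′(0) = 12.

f: a_k = 3, 3, 6, 9, 15, 24, 39, 63, 102, …
g: a_k = 0, -3, 0, 9/2, 0, -81/40, 0, 243/560, 0, …
Sum ⇒ L₀ = lclm(L_f,L_g) in ℚ(x)⟨Dx⟩.
∫: right-multiply L₀ by Dx.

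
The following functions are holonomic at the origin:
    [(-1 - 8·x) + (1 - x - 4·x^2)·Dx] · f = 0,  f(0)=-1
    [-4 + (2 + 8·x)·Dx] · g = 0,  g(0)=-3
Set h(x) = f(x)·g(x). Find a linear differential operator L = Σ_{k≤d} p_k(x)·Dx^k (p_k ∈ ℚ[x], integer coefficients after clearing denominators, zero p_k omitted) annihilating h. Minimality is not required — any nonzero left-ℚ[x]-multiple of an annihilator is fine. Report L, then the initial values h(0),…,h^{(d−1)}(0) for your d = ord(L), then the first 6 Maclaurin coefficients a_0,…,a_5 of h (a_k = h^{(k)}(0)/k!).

f: a_k = -1, -1, -5, -9, -29, -65, …
g: a_k = -3, -6, 6, -12, 30, -84, …
L₀ := L_f ⊗_s L_g (sym. prod.), ord ≤ 1.
L = (3 + 10·x + 24·x^2) + (-1 - 3·x + 8·x^2 + 16·x^3)·Dx  (order 1).
h: a_k = 3, 9, 15, 63, 93, 429, …
ICs: h(0) = 3.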